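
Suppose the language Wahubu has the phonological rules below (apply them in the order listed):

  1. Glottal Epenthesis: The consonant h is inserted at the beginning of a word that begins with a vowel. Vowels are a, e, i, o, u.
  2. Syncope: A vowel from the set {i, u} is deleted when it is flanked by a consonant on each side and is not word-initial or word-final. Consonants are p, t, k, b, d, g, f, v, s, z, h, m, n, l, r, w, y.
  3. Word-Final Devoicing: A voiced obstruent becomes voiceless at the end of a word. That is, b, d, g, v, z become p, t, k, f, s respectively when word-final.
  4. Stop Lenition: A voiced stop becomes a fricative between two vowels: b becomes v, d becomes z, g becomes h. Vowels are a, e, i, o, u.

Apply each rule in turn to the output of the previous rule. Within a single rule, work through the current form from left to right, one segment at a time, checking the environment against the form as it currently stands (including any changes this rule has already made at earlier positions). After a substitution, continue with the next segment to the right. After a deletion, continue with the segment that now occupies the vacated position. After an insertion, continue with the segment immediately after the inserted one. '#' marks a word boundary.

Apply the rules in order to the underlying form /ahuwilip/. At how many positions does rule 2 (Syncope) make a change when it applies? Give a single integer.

1 Glottal Epenthesis: [ahuwilip] → [hahuwilip]
2 Syncope: [hahuwilip] → [hahwlp]
3 Word-Final Devoicing: no change — [hahwlp]
4 Stop Lenition: no change — [hahwlp]
Rule 2 changed 3 position(s).

3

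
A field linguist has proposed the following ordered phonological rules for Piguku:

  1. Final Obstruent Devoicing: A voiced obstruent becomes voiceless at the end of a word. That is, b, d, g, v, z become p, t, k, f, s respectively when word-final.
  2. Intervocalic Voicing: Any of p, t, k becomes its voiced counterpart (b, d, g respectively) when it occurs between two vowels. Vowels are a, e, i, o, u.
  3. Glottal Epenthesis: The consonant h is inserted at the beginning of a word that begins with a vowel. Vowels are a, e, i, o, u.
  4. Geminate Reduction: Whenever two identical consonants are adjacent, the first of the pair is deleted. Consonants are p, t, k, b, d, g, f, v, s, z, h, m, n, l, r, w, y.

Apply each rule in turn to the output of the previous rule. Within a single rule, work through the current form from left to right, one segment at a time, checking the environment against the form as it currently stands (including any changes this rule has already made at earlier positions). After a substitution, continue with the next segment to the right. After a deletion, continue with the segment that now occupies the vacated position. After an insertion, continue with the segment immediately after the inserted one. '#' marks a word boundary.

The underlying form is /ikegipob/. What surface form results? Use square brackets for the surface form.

1 Final Obstruent Devoicing: [ikegipob] → [ikegipop]
2 Intervocalic Voicing: [ikegipop] → [igegibop]
3 Glottal Epenthesis: [igegibop] → [higegibop]
4 Geminate Reduction: no change — [higegibop]

[higegibop]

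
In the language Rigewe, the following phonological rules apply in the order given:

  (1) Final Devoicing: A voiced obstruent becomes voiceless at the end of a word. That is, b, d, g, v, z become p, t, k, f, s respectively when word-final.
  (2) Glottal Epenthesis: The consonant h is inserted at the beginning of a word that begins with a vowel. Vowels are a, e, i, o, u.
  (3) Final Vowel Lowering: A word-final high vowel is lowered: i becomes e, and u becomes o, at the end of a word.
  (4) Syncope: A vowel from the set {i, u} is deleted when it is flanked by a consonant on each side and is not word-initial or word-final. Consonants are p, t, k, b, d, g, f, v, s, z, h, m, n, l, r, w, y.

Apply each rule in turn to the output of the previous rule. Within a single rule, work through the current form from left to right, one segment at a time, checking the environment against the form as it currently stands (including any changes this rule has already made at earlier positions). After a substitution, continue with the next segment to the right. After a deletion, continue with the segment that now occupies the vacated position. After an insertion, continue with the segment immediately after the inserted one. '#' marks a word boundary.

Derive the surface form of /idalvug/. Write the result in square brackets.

(1) Final Devoicing: [idalvug] → [idalvuk]
(2) Glottal Epenthesis: [idalvuk] → [hidalvuk]
(3) Final Vowel Lowering: no change — [hidalvuk]
(4) Syncope: [hidalvuk] → [hdalvk]

[hdalvk]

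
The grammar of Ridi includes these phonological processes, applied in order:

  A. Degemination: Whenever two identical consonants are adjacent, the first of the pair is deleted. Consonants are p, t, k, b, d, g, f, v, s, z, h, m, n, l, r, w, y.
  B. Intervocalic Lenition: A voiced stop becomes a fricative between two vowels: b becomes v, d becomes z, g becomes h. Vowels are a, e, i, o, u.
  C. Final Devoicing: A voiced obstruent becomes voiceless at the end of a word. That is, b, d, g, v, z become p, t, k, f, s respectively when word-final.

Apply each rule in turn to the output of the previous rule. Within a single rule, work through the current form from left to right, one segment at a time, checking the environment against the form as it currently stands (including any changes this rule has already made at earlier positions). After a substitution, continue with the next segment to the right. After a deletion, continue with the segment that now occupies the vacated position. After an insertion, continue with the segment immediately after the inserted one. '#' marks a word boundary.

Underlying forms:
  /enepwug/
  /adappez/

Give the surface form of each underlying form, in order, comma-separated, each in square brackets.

[enepwuk], [azapes]

/enepwug/:
  A Degemination: no change — [enepwug]
  B Intervocalic Lenition: no change — [enepwug]
  C Final Devoicing: [enepwug] → [enepwuk]
/adappez/:
  A Degemination: [adappez] → [adapez]
  B Intervocalic Lenition: [adapez] → [azapez]
  C Final Devoicing: [azapez] → [azapes]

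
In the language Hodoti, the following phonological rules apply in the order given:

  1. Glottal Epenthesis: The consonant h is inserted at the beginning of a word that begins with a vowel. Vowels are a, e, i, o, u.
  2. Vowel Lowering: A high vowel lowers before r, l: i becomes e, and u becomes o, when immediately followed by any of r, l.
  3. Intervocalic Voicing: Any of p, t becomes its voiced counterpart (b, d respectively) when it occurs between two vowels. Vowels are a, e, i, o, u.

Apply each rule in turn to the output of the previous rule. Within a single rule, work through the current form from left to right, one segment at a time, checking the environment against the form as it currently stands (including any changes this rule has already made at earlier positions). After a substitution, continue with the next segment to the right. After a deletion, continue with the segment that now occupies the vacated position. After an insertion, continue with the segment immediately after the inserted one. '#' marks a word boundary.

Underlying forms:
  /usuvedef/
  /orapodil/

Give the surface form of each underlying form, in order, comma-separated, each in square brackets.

[husuvedef], [horabodel]

/usuvedef/:
  1 Glottal Epenthesis: [usuvedef] → [husuvedef]
  2 Vowel Lowering: no change — [husuvedef]
  3 Intervocalic Voicing: no change — [husuvedef]
/orapodil/:
  1 Glottal Epenthesis: [orapodil] → [horapodil]
  2 Vowel Lowering: [horapodil] → [horapodel]
  3 Intervocalic Voicing: [horapodel] → [horabodel]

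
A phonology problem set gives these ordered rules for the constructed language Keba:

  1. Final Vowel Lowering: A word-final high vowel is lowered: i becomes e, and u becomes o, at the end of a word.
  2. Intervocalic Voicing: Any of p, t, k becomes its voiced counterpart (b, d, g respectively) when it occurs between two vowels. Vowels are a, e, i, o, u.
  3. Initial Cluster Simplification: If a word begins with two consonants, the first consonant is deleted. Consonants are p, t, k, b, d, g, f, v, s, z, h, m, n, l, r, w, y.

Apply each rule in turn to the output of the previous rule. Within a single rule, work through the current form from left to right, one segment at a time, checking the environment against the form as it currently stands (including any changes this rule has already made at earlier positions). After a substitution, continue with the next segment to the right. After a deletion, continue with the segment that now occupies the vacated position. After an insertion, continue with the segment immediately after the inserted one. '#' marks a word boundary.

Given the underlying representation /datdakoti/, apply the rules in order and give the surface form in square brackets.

[datdagode]

1 Final Vowel Lowering: [datdakoti] → [datdakote]
2 Intervocalic Voicing: [datdakote] → [datdagode]
3 Initial Cluster Simplification: no change — [datdagode]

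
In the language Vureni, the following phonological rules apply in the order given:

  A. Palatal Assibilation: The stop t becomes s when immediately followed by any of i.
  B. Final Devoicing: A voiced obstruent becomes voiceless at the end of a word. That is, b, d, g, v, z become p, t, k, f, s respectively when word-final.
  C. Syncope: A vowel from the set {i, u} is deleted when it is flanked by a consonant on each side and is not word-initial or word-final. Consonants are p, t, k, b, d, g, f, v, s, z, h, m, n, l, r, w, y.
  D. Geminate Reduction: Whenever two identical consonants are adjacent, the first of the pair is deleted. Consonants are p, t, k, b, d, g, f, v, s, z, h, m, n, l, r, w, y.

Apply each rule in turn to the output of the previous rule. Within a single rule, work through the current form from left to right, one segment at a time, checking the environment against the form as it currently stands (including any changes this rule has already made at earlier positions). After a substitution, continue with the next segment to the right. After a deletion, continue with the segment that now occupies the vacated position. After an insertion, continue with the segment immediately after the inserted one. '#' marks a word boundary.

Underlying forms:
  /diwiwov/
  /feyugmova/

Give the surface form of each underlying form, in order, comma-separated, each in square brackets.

[dwof], [feygmova]

/diwiwov/:
  A Palatal Assibilation: no change — [diwiwov]
  B Final Devoicing: [diwiwov] → [diwiwof]
  C Syncope: [diwiwof] → [dwwof]
  D Geminate Reduction: [dwwof] → [dwof]
/feyugmova/:
  A Palatal Assibilation: no change — [feyugmova]
  B Final Devoicing: no change — [feyugmova]
  C Syncope: [feyugmova] → [feygmova]
  D Geminate Reduction: no change — [feygmova]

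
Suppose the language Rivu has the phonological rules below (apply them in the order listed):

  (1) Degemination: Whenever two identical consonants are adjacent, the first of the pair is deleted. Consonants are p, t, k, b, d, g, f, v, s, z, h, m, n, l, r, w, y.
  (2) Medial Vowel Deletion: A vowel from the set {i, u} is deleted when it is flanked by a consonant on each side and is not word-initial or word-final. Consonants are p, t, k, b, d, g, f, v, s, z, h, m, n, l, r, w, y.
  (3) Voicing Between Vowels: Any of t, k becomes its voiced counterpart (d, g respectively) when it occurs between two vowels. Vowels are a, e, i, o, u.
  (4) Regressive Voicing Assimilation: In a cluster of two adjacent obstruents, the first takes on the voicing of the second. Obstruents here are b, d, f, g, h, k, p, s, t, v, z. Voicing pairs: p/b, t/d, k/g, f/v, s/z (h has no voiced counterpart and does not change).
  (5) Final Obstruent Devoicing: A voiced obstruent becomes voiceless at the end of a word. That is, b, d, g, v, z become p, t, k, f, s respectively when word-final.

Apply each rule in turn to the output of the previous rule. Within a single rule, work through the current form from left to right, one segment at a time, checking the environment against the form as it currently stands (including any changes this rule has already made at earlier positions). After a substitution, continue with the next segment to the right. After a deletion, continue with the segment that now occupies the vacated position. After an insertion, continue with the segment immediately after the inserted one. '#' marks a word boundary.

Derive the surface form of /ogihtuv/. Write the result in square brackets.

(1) Degemination: no change — [ogihtuv]
(2) Medial Vowel Deletion: [ogihtuv] → [oghtv]
(3) Voicing Between Vowels: no change — [oghtv]
(4) Regressive Voicing Assimilation: [oghtv] → [okhdv]
(5) Final Obstruent Devoicing: [okhdv] → [okhdf]

[okhdf]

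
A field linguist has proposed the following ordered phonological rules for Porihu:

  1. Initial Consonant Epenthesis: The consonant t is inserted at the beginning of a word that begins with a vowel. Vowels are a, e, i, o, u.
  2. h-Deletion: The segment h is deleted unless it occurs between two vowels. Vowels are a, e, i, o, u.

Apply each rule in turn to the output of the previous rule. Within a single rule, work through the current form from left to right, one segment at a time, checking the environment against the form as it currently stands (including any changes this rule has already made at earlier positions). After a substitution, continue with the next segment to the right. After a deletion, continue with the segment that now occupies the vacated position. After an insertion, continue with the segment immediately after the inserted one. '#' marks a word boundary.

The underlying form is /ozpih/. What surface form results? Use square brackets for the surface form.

1 Initial Consonant Epenthesis: [ozpih] → [tozpih]
2 h-Deletion: [tozpih] → [tozpi]

[tozpi]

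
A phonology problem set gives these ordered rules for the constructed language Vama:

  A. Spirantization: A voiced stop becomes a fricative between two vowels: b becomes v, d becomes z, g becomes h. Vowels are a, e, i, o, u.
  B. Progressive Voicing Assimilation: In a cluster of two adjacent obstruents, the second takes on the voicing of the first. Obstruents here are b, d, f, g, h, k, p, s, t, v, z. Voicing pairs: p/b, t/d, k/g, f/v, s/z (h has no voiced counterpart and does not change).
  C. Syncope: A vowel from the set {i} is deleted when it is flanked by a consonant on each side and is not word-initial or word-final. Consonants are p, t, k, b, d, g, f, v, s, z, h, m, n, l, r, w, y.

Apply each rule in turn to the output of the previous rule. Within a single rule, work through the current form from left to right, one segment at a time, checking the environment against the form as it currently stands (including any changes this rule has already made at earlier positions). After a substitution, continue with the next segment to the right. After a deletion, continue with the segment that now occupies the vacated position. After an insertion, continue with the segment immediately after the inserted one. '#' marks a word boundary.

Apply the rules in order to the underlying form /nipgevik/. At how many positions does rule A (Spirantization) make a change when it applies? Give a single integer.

A Spirantization: no change — [nipgevik]
B Progressive Voicing Assimilation: [nipgevik] → [nipkevik]
C Syncope: [nipkevik] → [npkevk]
Rule A changed 0 position(s).

0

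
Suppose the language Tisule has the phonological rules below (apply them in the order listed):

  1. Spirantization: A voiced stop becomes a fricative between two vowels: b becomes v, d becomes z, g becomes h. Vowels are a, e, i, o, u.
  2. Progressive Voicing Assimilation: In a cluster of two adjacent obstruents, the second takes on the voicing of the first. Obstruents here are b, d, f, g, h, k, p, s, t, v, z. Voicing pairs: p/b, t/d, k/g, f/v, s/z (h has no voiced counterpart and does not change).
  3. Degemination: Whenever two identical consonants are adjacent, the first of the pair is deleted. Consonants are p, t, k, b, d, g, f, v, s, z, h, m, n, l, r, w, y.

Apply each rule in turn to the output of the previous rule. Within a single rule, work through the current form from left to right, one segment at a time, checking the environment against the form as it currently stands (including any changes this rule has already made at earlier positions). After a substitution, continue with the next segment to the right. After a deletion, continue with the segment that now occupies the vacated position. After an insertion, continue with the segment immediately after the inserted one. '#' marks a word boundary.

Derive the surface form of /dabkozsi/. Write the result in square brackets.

[dabgozi]

1 Spirantization: no change — [dabkozsi]
2 Progressive Voicing Assimilation: [dabkozsi] → [dabgozzi]
3 Degemination: [dabgozzi] → [dabgozi]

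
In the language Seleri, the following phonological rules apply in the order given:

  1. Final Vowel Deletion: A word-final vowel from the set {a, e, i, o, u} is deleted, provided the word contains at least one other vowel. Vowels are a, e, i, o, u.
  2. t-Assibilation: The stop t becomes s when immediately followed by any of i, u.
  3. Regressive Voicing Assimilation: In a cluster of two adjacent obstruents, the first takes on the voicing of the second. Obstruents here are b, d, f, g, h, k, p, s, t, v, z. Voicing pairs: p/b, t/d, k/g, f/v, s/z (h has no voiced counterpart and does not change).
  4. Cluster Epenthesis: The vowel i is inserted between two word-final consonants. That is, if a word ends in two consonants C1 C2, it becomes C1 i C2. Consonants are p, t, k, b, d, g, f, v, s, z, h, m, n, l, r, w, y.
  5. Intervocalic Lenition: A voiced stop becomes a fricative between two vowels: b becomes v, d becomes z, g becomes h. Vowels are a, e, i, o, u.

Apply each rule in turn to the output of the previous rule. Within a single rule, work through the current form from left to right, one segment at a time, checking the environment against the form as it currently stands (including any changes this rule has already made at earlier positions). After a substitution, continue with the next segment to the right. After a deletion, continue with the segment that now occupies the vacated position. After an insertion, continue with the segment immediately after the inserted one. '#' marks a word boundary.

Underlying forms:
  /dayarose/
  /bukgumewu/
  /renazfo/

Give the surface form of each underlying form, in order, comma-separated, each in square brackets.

/dayarose/:
  1 Final Vowel Deletion: [dayarose] → [dayaros]
  2 t-Assibilation: no change — [dayaros]
  3 Regressive Voicing Assimilation: no change — [dayaros]
  4 Cluster Epenthesis: no change — [dayaros]
  5 Intervocalic Lenition: no change — [dayaros]
/bukgumewu/:
  1 Final Vowel Deletion: [bukgumewu] → [bukgumew]
  2 t-Assibilation: no change — [bukgumew]
  3 Regressive Voicing Assimilation: [bukgumew] → [buggumew]
  4 Cluster Epenthesis: no change — [buggumew]
  5 Intervocalic Lenition: no change — [buggumew]
/renazfo/:
  1 Final Vowel Deletion: [renazfo] → [renazf]
  2 t-Assibilation: no change — [renazf]
  3 Regressive Voicing Assimilation: [renazf] → [renasf]
  4 Cluster Epenthesis: [renasf] → [renasif]
  5 Intervocalic Lenition: no change — [renasif]

[dayaros], [buggumew], [renasif]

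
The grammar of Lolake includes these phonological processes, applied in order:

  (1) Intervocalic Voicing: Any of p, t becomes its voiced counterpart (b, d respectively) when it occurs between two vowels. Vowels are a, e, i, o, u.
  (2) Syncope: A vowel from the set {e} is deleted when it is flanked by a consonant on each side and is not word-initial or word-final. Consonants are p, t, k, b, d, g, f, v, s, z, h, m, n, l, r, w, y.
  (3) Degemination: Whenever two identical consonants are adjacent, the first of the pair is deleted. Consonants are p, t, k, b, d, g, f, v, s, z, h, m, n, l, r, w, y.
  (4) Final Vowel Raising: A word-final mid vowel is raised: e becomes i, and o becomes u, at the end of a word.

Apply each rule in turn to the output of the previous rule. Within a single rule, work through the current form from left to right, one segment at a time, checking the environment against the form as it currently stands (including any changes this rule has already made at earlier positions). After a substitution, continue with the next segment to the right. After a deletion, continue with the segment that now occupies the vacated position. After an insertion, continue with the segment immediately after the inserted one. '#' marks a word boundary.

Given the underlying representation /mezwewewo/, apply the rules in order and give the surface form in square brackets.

(1) Intervocalic Voicing: no change — [mezwewewo]
(2) Syncope: [mezwewewo] → [mzwwwo]
(3) Degemination: [mzwwwo] → [mzwo]
(4) Final Vowel Raising: [mzwo] → [mzwu]

[mzwu]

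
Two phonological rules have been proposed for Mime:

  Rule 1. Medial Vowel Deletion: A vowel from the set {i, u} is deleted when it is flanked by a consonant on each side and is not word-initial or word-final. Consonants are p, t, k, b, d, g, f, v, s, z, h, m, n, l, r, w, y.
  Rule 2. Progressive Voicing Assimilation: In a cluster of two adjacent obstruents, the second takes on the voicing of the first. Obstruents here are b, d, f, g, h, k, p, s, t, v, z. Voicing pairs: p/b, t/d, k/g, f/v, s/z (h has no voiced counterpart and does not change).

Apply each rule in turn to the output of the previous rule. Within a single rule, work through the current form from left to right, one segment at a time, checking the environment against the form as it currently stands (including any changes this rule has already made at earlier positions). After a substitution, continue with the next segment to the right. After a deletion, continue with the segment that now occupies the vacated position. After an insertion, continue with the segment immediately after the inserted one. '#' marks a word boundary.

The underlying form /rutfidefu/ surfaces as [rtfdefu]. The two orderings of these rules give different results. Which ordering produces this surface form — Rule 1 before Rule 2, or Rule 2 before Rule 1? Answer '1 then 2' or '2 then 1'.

2 then 1

Order 1 then 2:
  1 Medial Vowel Deletion: [rutfidefu] → [rtfdefu]
  2 Progressive Voicing Assimilation: [rtfdefu] → [rtftefu]
  result: [rtftefu]
Order 2 then 1:
  2 Progressive Voicing Assimilation: no change — [rutfidefu]
  1 Medial Vowel Deletion: [rutfidefu] → [rtfdefu]
  result: [rtfdefu]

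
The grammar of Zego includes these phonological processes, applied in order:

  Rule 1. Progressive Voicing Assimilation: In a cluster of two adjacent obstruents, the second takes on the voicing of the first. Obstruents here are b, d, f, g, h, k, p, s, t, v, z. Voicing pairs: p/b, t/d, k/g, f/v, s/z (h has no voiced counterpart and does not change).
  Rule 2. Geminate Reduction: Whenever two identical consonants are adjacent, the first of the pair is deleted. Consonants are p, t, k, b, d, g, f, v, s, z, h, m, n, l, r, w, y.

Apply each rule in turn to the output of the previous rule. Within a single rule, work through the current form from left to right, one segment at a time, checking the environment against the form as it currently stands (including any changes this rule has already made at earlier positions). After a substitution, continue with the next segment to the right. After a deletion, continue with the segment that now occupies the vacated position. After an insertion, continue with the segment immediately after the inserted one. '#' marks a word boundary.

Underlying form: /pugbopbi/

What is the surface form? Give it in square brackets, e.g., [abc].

[pugbopi]

Rule 1 Progressive Voicing Assimilation: [pugbopbi] → [pugboppi]
Rule 2 Geminate Reduction: [pugboppi] → [pugbopi]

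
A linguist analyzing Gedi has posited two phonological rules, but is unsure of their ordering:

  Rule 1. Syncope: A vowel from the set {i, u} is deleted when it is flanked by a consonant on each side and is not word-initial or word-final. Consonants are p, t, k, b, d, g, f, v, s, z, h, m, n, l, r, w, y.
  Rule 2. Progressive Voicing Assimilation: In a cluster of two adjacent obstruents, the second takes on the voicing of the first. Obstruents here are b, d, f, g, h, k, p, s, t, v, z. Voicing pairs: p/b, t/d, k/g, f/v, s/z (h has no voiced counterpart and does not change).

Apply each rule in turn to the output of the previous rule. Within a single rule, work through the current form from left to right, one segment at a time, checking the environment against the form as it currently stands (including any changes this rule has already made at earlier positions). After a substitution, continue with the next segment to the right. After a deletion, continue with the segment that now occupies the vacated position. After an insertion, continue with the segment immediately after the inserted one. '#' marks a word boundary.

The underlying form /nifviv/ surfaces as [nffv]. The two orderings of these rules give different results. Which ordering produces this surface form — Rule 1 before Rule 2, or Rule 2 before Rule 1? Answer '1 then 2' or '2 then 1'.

2 then 1

Order 1 then 2:
  1 Syncope: [nifviv] → [nfvv]
  2 Progressive Voicing Assimilation: [nfvv] → [nfff]
  result: [nfff]
Order 2 then 1:
  2 Progressive Voicing Assimilation: [nifviv] → [niffiv]
  1 Syncope: [niffiv] → [nffv]
  result: [nffv]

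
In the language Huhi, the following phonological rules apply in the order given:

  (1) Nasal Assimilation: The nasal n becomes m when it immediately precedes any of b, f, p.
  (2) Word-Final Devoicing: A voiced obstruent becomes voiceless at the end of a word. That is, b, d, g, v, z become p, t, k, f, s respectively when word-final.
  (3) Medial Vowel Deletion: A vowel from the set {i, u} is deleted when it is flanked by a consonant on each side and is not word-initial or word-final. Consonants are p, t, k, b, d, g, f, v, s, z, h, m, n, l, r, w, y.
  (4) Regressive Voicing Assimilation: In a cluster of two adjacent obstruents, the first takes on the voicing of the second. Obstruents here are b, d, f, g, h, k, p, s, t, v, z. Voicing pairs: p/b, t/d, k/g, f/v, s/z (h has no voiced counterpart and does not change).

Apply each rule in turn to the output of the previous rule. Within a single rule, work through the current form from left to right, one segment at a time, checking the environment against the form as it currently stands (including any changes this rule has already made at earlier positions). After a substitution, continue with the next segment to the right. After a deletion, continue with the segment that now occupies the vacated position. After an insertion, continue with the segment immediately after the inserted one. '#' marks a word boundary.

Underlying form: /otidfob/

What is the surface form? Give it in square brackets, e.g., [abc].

(1) Nasal Assimilation: no change — [otidfob]
(2) Word-Final Devoicing: [otidfob] → [otidfop]
(3) Medial Vowel Deletion: [otidfop] → [otdfop]
(4) Regressive Voicing Assimilation: [otdfop] → [odtfop]

[odtfop]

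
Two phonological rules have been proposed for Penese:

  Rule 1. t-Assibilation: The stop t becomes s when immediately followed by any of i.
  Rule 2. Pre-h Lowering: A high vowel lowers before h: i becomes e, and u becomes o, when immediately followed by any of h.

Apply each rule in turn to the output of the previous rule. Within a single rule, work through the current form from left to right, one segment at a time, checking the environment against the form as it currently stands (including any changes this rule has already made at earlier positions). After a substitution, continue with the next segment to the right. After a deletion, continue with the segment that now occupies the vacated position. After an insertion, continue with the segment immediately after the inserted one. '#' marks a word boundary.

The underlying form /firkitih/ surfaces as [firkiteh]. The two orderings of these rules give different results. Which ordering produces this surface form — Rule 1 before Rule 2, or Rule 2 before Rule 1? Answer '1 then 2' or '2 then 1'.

Order 1 then 2:
  1 t-Assibilation: [firkitih] → [firkisih]
  2 Pre-h Lowering: [firkisih] → [firkiseh]
  result: [firkiseh]
Order 2 then 1:
  2 Pre-h Lowering: [firkitih] → [firkiteh]
  1 t-Assibilation: no change — [firkiteh]
  result: [firkiteh]

2 then 1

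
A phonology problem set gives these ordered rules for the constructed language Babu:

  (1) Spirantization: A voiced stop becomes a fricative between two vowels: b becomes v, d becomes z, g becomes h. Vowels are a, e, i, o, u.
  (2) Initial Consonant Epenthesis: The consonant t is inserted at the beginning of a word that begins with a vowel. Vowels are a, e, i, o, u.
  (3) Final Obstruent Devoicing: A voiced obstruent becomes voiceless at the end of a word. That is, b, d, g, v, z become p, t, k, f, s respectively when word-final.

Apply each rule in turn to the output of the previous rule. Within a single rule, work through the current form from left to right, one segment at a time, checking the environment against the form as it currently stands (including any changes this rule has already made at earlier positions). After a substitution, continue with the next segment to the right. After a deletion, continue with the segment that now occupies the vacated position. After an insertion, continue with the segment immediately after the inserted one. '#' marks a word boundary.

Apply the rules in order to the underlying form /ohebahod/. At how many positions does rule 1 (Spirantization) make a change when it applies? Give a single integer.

(1) Spirantization: [ohebahod] → [ohevahod]
(2) Initial Consonant Epenthesis: [ohevahod] → [tohevahod]
(3) Final Obstruent Devoicing: [tohevahod] → [tohevahot]
Rule 1 changed 1 position(s).

1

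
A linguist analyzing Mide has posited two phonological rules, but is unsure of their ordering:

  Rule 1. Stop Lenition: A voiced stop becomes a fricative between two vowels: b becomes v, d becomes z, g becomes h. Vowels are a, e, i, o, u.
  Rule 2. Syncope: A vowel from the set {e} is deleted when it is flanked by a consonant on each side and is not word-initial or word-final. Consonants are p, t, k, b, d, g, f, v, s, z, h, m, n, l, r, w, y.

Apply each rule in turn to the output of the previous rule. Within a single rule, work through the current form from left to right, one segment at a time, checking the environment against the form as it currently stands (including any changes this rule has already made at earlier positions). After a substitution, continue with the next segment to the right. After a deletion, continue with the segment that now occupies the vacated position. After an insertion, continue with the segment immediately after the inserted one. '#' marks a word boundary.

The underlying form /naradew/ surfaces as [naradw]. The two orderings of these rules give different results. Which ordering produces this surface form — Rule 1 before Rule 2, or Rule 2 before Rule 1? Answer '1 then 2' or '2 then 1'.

Order 1 then 2:
  1 Stop Lenition: [naradew] → [narazew]
  2 Syncope: [narazew] → [narazw]
  result: [narazw]
Order 2 then 1:
  2 Syncope: [naradew] → [naradw]
  1 Stop Lenition: no change — [naradw]
  result: [naradw]

2 then 1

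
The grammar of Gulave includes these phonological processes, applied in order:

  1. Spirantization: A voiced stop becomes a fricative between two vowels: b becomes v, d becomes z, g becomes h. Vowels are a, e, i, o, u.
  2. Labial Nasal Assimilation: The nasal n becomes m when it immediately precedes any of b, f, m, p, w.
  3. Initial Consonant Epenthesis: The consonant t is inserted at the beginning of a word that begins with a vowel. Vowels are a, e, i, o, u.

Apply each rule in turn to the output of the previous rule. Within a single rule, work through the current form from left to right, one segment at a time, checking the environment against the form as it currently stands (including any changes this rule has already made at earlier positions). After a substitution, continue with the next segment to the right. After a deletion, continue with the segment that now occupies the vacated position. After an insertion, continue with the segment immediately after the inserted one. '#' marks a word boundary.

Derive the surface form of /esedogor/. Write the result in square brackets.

[tesezohor]

1 Spirantization: [esedogor] → [esezohor]
2 Labial Nasal Assimilation: no change — [esezohor]
3 Initial Consonant Epenthesis: [esezohor] → [tesezohor]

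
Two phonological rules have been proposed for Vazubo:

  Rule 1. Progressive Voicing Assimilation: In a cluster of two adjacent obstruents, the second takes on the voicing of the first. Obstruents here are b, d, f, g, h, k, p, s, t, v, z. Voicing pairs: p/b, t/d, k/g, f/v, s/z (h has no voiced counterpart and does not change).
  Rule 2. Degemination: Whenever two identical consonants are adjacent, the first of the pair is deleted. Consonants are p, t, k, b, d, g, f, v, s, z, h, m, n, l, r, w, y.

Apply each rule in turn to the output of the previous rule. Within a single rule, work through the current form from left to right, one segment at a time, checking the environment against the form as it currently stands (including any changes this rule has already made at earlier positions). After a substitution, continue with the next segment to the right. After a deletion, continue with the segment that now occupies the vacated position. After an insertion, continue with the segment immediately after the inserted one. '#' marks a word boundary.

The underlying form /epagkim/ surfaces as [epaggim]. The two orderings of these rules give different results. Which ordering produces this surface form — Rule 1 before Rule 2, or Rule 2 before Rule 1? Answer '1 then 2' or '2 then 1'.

2 then 1

Order 1 then 2:
  1 Progressive Voicing Assimilation: [epagkim] → [epaggim]
  2 Degemination: [epaggim] → [epagim]
  result: [epagim]
Order 2 then 1:
  2 Degemination: no change — [epagkim]
  1 Progressive Voicing Assimilation: [epagkim] → [epaggim]
  result: [epaggim]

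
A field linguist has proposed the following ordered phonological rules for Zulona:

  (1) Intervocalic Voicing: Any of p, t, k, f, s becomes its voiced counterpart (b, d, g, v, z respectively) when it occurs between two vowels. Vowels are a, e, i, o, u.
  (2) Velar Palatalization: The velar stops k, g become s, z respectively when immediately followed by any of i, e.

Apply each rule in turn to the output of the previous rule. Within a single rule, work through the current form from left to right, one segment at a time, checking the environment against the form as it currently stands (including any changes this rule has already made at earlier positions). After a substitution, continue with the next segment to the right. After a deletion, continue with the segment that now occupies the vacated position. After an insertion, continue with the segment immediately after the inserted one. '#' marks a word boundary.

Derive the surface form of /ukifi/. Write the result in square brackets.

(1) Intervocalic Voicing: [ukifi] → [ugivi]
(2) Velar Palatalization: [ugivi] → [uzivi]

[uzivi]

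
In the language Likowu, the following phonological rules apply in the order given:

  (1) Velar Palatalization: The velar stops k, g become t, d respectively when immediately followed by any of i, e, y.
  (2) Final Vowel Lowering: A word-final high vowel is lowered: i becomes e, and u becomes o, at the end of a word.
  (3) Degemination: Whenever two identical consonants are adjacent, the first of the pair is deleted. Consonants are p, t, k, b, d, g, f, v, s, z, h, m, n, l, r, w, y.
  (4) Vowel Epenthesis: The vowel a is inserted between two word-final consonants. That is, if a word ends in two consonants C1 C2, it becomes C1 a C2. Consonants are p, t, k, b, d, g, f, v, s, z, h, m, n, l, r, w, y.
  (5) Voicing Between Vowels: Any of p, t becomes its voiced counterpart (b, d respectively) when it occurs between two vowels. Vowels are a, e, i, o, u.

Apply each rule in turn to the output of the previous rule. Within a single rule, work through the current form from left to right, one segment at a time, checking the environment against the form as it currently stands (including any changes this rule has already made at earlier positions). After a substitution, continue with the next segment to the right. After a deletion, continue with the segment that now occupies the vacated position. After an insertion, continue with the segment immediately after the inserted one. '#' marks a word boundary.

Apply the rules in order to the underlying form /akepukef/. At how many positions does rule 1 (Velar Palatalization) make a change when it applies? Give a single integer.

2

(1) Velar Palatalization: [akepukef] → [ateputef]
(2) Final Vowel Lowering: no change — [ateputef]
(3) Degemination: no change — [ateputef]
(4) Vowel Epenthesis: no change — [ateputef]
(5) Voicing Between Vowels: [ateputef] → [adebudef]
Rule 1 changed 2 position(s).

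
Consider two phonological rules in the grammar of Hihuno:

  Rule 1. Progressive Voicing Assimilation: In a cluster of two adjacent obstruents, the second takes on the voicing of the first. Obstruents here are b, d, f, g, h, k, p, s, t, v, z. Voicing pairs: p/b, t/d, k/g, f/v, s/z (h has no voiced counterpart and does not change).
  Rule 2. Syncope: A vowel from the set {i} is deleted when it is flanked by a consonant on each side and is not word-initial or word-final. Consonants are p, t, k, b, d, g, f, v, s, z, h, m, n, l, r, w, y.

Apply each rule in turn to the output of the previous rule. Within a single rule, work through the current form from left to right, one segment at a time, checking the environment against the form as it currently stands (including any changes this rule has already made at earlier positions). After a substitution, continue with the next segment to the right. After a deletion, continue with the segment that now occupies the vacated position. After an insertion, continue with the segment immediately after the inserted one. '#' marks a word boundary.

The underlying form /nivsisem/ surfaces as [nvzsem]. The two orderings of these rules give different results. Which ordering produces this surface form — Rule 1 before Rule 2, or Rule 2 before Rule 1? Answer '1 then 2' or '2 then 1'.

1 then 2

Order 1 then 2:
  1 Progressive Voicing Assimilation: [nivsisem] → [nivzisem]
  2 Syncope: [nivzisem] → [nvzsem]
  result: [nvzsem]
Order 2 then 1:
  2 Syncope: [nivsisem] → [nvssem]
  1 Progressive Voicing Assimilation: [nvssem] → [nvzzem]
  result: [nvzzem]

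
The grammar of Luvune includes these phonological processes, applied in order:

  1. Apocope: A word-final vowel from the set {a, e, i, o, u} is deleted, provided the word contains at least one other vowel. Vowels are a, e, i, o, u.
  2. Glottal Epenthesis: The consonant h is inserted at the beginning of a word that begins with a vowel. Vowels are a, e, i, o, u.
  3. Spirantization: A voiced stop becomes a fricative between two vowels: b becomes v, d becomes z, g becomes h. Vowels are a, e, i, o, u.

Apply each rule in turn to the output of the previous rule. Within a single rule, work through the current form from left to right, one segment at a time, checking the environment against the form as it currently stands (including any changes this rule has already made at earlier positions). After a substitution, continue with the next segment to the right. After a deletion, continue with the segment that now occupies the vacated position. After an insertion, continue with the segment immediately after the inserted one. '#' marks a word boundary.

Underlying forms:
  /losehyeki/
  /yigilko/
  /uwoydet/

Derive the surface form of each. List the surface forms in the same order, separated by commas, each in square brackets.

[losehyek], [yihilk], [huwoydet]

/losehyeki/:
  1 Apocope: [losehyeki] → [losehyek]
  2 Glottal Epenthesis: no change — [losehyek]
  3 Spirantization: no change — [losehyek]
/yigilko/:
  1 Apocope: [yigilko] → [yigilk]
  2 Glottal Epenthesis: no change — [yigilk]
  3 Spirantization: [yigilk] → [yihilk]
/uwoydet/:
  1 Apocope: no change — [uwoydet]
  2 Glottal Epenthesis: [uwoydet] → [huwoydet]
  3 Spirantization: no change — [huwoydet]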